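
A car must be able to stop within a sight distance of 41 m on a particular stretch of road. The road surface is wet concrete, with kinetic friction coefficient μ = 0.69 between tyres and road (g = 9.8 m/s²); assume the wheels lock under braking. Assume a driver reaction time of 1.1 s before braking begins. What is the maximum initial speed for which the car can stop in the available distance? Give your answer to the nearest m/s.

a = μg = 0.69 × 9.8 = 6.762 m/s².
Stopping distance: v·t_r + v²/(2a) = 41 with t_r = 1.1 s and a = 6.762 m/s².
So v² + 14.876 v − 554.48 = 0.
Positive root: v = −a·t_r + √((a·t_r)² + 2a·d) = −7.438 + √(55.324 + 554.48) = 17.2562 m/s.

Maximum speed ≈ 17 m/s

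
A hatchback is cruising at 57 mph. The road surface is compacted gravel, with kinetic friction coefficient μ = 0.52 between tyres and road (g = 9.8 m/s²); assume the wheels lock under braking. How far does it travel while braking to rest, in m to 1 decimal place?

57 mph × 0.44704 = 25.4813 m/s.
a = μg = 0.52 × 9.8 = 5.096 m/s².
Braking distance = v²/(2a) = 25.4813² / (2 × 5.096) = 649.297 / 10.192 = 63.707 m.

Braking distance ≈ 63.7 m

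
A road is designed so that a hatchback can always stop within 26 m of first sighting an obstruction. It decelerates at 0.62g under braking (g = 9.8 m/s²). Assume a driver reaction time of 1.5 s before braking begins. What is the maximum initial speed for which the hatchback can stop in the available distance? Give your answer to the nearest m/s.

Maximum speed ≈ 11 m/s

a = 0.62 × 9.8 = 6.076 m/s².
Stopping distance: v·t_r + v²/(2a) = 26 with t_r = 1.5 s and a = 6.076 m/s².
So v² + 18.228 v − 315.95 = 0.
Positive root: v = −a·t_r + √((a·t_r)² + 2a·d) = −9.114 + √(83.065 + 315.95) = 10.8614 m/s.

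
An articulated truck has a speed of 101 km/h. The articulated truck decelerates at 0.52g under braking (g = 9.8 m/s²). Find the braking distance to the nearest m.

101 km/h ÷ 3.6 = 28.0556 m/s.
a = 0.52 × 9.8 = 5.096 m/s².
Braking distance = v²/(2a) = 28.0556² / (2 × 5.096) = 787.117 / 10.192 = 77.229 m.

Braking distance ≈ 77 m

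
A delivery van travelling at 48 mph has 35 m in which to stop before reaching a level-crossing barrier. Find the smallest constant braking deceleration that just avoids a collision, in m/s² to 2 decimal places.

48 mph × 0.44704 = 21.4579 m/s.
v² = 2a·d ⇒ a = v²/(2d) = 21.4579² / (2 × 35.000) = 460.441 / 70.000 = 6.5777 m/s².

Required deceleration ≈ 6.58 m/s²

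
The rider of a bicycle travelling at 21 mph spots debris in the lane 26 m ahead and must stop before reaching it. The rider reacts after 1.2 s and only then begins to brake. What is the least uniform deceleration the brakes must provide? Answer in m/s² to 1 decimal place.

Required deceleration ≈ 3.0 m/s²

21 mph × 0.44704 = 9.3878 m/s.
Distance covered during reaction = 9.3878 × 1.2 = 11.265 m.
Distance available for braking: 26 − 11.265 = 14.735 m.
v² = 2a·d ⇒ a = v²/(2d) = 9.3878² / (2 × 14.735) = 88.131 / 29.470 = 2.9905 m/s².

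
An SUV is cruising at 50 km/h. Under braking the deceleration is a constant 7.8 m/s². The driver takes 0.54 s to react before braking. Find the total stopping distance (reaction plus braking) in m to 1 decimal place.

50 km/h ÷ 3.6 = 13.8889 m/s.
Reaction distance = v·t_r = 13.8889 × 0.54 = 7.500 m.
Braking distance = v²/(2a) = 13.8889² / (2 × 7.800) = 192.902 / 15.600 = 12.366 m.
Total = 7.500 + 12.366 = 19.866 m.

Total stopping distance ≈ 19.9 m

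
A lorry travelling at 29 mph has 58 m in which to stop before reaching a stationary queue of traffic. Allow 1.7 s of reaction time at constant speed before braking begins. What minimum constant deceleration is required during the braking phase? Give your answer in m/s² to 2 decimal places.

29 mph × 0.44704 = 12.9642 m/s.
Distance covered during reaction = 12.9642 × 1.7 = 22.039 m.
Distance available for braking: 58 − 22.039 = 35.961 m.
v² = 2a·d ⇒ a = v²/(2d) = 12.9642² / (2 × 35.961) = 168.070 / 71.922 = 2.3368 m/s².

Required deceleration ≈ 2.34 m/s²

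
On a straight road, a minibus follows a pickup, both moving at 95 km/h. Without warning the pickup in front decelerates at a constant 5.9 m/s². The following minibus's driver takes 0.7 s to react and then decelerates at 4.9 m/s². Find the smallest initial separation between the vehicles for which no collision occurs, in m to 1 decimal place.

Minimum gap ≈ 30.5 m

95 km/h ÷ 3.6 = 26.3889 m/s.
Leader travels v²/(2a_L) = 696.374 / 11.800 = 59.015 m before stopping.
Follower covers v·t_r = 26.3889 × 0.7 = 18.472 m while reacting, then v²/(2a_F) = 696.374 / 9.800 = 71.059 m while braking, for a total of 18.472 + 71.059 = 89.531 m.
Since a_F ≤ a_L and the follower starts braking later, the follower is never slower than the leader, so the closest approach is when both have stopped.
Minimum gap = 89.531 − 59.015 = 30.516 m.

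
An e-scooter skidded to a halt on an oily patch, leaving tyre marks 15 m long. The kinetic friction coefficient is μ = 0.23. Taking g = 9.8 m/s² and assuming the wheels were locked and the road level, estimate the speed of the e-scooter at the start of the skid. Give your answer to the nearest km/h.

Initial speed ≈ 30 km/h

Deceleration a = μg = 0.23 × 9.8 = 2.254 m/s².
v = √(2a·d) = √(2 × 2.254 × 15) = √67.620 = 8.2231 m/s.
= 8.2231 × 3.6 = 29.603 km/h.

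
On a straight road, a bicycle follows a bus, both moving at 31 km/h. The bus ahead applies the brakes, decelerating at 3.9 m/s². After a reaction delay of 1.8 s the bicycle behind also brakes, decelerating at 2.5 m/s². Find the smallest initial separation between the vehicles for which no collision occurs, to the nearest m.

31 km/h ÷ 3.6 = 8.6111 m/s.
Leader travels v²/(2a_L) = 74.151 / 7.800 = 9.507 m before stopping.
Follower covers v·t_r = 8.6111 × 1.8 = 15.500 m while reacting, then v²/(2a_F) = 74.151 / 5.000 = 14.830 m while braking, for a total of 15.500 + 14.830 = 30.330 m.
Since a_F ≤ a_L and the follower starts braking later, the follower is never slower than the leader, so the closest approach is when both have stopped.
Minimum gap = 30.330 − 9.507 = 20.823 m.

Minimum gap ≈ 21 m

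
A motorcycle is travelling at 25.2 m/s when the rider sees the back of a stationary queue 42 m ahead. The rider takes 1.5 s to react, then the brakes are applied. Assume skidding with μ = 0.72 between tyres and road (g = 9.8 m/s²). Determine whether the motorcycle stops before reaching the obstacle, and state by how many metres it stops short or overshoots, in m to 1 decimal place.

a = μg = 0.72 × 9.8 = 7.056 m/s².
Reaction distance = 25.2000 × 1.5 = 37.800 m.
Braking distance = v²/(2a) = 635.040 / 14.112 = 45.000 m.
Total stopping distance = 37.800 + 45.000 = 82.800 m, vs 42 m available — it cannot stop in time and overshoots by 82.800 − 42 = 40.800 m.

No — it overshoots by 40.8 m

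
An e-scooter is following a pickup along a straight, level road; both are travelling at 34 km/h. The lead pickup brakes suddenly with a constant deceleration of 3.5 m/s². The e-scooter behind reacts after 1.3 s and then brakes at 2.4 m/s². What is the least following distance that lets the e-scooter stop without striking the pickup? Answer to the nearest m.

34 km/h ÷ 3.6 = 9.4444 m/s.
Leader travels v²/(2a_L) = 89.197 / 7.000 = 12.742 m before stopping.
Follower covers v·t_r = 9.4444 × 1.3 = 12.278 m while reacting, then v²/(2a_F) = 89.197 / 4.800 = 18.583 m while braking, for a total of 12.278 + 18.583 = 30.861 m.
Since a_F ≤ a_L and the follower starts braking later, the follower is never slower than the leader, so the closest approach is when both have stopped.
Minimum gap = 30.861 − 12.742 = 18.119 m.

Minimum gap ≈ 18 m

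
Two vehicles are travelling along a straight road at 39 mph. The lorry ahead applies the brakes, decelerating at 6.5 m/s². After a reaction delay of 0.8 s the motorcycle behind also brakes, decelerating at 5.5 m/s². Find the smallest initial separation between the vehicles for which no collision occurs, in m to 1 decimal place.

39 mph × 0.44704 = 17.4346 m/s.
Leader travels v²/(2a_L) = 303.965 / 13.000 = 23.382 m before stopping.
Follower covers v·t_r = 17.4346 × 0.8 = 13.948 m while reacting, then v²/(2a_F) = 303.965 / 11.000 = 27.633 m while braking, for a total of 13.948 + 27.633 = 41.581 m.
Since a_F ≤ a_L and the follower starts braking later, the follower is never slower than the leader, so the closest approach is when both have stopped.
Minimum gap = 41.581 − 23.382 = 18.199 m.

Minimum gap ≈ 18.2 m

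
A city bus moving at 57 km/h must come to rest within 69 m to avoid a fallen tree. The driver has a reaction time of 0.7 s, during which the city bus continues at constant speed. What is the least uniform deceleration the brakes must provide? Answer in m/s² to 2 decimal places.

Required deceleration ≈ 2.16 m/s²

57 km/h ÷ 3.6 = 15.8333 m/s.
Distance covered during reaction = 15.8333 × 0.7 = 11.083 m.
Distance available for braking: 69 − 11.083 = 57.917 m.
v² = 2a·d ⇒ a = v²/(2d) = 15.8333² / (2 × 57.917) = 250.693 / 115.834 = 2.1642 m/s².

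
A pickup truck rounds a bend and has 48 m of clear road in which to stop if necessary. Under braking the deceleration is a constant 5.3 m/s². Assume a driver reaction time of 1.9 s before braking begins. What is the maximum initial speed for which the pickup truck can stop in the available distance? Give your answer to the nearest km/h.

Maximum speed ≈ 53 km/h

Stopping distance: v·t_r + v²/(2a) = 48 with t_r = 1.9 s and a = 5.300 m/s².
So v² + 20.140 v − 508.80 = 0.
Positive root: v = −a·t_r + √((a·t_r)² + 2a·d) = −10.070 + √(101.405 + 508.80) = 14.6323 m/s.
14.6323 m/s × 3.6 = 52.676 km/h.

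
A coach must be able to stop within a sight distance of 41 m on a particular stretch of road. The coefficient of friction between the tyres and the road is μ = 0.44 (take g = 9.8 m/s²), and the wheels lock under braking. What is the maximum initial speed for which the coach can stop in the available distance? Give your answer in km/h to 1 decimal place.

a = μg = 0.44 × 9.8 = 4.312 m/s².
v²/(2a) = d ⇒ v = √(2 × 4.312 × 41) = √353.58 = 18.8037 m/s.
18.8037 m/s × 3.6 = 67.693 km/h.

Maximum speed ≈ 67.7 km/h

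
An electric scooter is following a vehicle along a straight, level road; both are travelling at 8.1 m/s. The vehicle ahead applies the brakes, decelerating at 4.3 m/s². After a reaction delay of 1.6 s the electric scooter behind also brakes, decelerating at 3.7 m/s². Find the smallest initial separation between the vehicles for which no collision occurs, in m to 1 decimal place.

Leader travels v²/(2a_L) = 65.610 / 8.600 = 7.629 m before stopping.
Follower covers v·t_r = 8.1000 × 1.6 = 12.960 m while reacting, then v²/(2a_F) = 65.610 / 7.400 = 8.866 m while braking, for a total of 12.960 + 8.866 = 21.826 m.
Since a_F ≤ a_L and the follower starts braking later, the follower is never slower than the leader, so the closest approach is when both have stopped.
Minimum gap = 21.826 − 7.629 = 14.197 m.

Minimum gap ≈ 14.2 m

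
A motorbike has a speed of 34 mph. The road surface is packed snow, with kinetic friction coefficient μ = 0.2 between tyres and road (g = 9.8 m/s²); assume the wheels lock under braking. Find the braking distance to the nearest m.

34 mph × 0.44704 = 15.1994 m/s.
a = μg = 0.2 × 9.8 = 1.960 m/s².
Braking distance = v²/(2a) = 15.1994² / (2 × 1.960) = 231.022 / 3.920 = 58.934 m.

Braking distance ≈ 59 m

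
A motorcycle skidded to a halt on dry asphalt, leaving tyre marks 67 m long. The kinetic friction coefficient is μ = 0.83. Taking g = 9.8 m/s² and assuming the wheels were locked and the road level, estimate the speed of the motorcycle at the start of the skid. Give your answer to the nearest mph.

Initial speed ≈ 74 mph

Deceleration a = μg = 0.83 × 9.8 = 8.134 m/s².
v = √(2a·d) = √(2 × 8.134 × 67) = √1089.956 = 33.0145 m/s.
= 33.0145 ÷ 0.44704 = 73.851 mph.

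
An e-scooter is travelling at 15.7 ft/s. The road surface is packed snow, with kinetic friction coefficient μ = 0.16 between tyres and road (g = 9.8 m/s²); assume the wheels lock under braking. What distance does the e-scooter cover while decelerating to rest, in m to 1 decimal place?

Braking distance ≈ 7.3 m

15.7 ft/s × 0.3048 = 4.7854 m/s.
a = μg = 0.16 × 9.8 = 1.568 m/s².
Braking distance = v²/(2a) = 4.7854² / (2 × 1.568) = 22.900 / 3.136 = 7.302 m.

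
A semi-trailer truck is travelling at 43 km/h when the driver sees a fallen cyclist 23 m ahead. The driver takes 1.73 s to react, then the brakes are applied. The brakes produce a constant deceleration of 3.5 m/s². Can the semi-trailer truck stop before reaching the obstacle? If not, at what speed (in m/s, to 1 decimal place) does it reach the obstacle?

No — it strikes the obstacle at 11.2 m/s

43 km/h ÷ 3.6 = 11.9444 m/s.
Reaction distance = 11.9444 × 1.73 = 20.664 m.
Braking distance needed to stop: v²/(2a) = 142.669 / 7.000 = 20.381 m, so total needed = 20.664 + 20.381 = 41.045 m > 23 m — it cannot stop.
Distance remaining when braking begins: 23 − 20.664 = 2.336 m.
v² = v₀² − 2a·d = 142.669 − 2 × 3.500 × 2.336 = 126.317 m²/s².
v = √126.317 = 11.239 m/s.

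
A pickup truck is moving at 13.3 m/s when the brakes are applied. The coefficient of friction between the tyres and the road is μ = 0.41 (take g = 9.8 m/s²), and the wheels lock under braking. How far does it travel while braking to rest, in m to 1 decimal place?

Braking distance ≈ 22.0 m

a = μg = 0.41 × 9.8 = 4.018 m/s².
Braking distance = v²/(2a) = 13.3000² / (2 × 4.018) = 176.890 / 8.036 = 22.012 m.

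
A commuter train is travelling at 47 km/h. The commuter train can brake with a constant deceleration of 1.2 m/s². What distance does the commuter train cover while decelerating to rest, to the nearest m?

47 km/h ÷ 3.6 = 13.0556 m/s.
Braking distance = v²/(2a) = 13.0556² / (2 × 1.200) = 170.449 / 2.400 = 71.020 m.

Braking distance ≈ 71 m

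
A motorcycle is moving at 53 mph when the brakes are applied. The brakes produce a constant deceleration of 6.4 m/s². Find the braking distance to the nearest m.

Braking distance ≈ 44 m

53 mph × 0.44704 = 23.6931 m/s.
Braking distance = v²/(2a) = 23.6931² / (2 × 6.400) = 561.363 / 12.800 = 43.856 m.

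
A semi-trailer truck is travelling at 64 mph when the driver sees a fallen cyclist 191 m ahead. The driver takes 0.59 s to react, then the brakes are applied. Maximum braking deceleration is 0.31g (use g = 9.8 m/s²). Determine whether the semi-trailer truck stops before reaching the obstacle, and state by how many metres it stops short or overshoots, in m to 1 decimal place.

Yes — it stops 39.4 m short of the obstacle

64 mph × 0.44704 = 28.6106 m/s.
a = 0.31 × 9.8 = 3.038 m/s².
Reaction distance = 28.6106 × 0.59 = 16.880 m.
Braking distance = v²/(2a) = 818.566 / 6.076 = 134.721 m.
Total stopping distance = 16.880 + 134.721 = 151.601 m, vs 191 m available — it stops with 191 − 151.601 = 39.399 m to spare.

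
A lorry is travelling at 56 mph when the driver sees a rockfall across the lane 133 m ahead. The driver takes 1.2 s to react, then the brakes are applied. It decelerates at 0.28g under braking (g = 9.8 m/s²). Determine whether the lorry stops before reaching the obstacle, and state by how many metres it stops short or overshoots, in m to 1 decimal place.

No — it overshoots by 11.2 m

56 mph × 0.44704 = 25.0342 m/s.
a = 0.28 × 9.8 = 2.744 m/s².
Reaction distance = 25.0342 × 1.2 = 30.041 m.
Braking distance = v²/(2a) = 626.711 / 5.488 = 114.197 m.
Total stopping distance = 30.041 + 114.197 = 144.238 m, vs 133 m available — it cannot stop in time and overshoots by 144.238 − 133 = 11.238 m.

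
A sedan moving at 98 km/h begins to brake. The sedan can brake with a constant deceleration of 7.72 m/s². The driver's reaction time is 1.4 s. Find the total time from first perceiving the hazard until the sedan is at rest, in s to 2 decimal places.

Total time ≈ 4.93 s

98 km/h ÷ 3.6 = 27.2222 m/s.
Braking time = v/a = 27.2222 / 7.720 = 3.526 s.
Total = 1.4 + 3.526 = 4.926 s.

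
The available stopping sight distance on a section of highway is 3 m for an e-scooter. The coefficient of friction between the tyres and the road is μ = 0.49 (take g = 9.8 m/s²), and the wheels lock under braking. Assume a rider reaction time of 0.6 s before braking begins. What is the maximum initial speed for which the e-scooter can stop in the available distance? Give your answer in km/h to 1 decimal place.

Maximum speed ≈ 11.6 km/h

a = μg = 0.49 × 9.8 = 4.802 m/s².
Stopping distance: v·t_r + v²/(2a) = 3 with t_r = 0.6 s and a = 4.802 m/s².
So v² + 5.762 v − 28.81 = 0.
Positive root: v = −a·t_r + √((a·t_r)² + 2a·d) = −2.881 + √(8.300 + 28.81) = 3.2108 m/s.
3.2108 m/s × 3.6 = 11.559 km/h.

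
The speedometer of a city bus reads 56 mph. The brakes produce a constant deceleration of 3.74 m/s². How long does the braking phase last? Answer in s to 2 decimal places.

56 mph × 0.44704 = 25.0342 m/s.
Braking time = v/a = 25.0342 / 3.740 = 6.694 s.

Braking time ≈ 6.69 s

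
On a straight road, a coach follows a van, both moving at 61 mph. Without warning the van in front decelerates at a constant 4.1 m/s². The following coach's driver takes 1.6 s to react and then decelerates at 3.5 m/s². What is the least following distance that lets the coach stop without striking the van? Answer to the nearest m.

Minimum gap ≈ 59 m

61 mph × 0.44704 = 27.2694 m/s.
Leader travels v²/(2a_L) = 743.620 / 8.200 = 90.685 m before stopping.
Follower covers v·t_r = 27.2694 × 1.6 = 43.631 m while reacting, then v²/(2a_F) = 743.620 / 7.000 = 106.231 m while braking, for a total of 43.631 + 106.231 = 149.862 m.
Since a_F ≤ a_L and the follower starts braking later, the follower is never slower than the leader, so the closest approach is when both have stopped.
Minimum gap = 149.862 − 90.685 = 59.177 m.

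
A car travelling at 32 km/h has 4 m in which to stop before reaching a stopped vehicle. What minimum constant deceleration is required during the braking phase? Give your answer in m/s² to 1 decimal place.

Required deceleration ≈ 9.9 m/s²

32 km/h ÷ 3.6 = 8.8889 m/s.
v² = 2a·d ⇒ a = v²/(2d) = 8.8889² / (2 × 4.000) = 79.013 / 8.000 = 9.8766 m/s².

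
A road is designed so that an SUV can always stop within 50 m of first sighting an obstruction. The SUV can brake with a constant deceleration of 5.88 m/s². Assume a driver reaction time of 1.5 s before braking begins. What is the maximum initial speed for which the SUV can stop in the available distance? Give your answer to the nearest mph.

Stopping distance: v·t_r + v²/(2a) = 50 with t_r = 1.5 s and a = 5.880 m/s².
So v² + 17.640 v − 588.00 = 0.
Positive root: v = −a·t_r + √((a·t_r)² + 2a·d) = −8.820 + √(77.792 + 588.00) = 16.9829 m/s.
16.9829 m/s ÷ 0.44704 = 37.990 mph.

Maximum speed ≈ 38 mph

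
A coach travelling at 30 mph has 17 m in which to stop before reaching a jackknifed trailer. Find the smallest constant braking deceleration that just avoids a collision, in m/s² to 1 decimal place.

30 mph × 0.44704 = 13.4112 m/s.
v² = 2a·d ⇒ a = v²/(2d) = 13.4112² / (2 × 17.000) = 179.860 / 34.000 = 5.2900 m/s².

Required deceleration ≈ 5.3 m/s²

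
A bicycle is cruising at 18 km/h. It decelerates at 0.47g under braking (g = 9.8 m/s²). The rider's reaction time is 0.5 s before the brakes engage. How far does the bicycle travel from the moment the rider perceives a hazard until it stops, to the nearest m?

18 km/h ÷ 3.6 = 5.0000 m/s.
a = 0.47 × 9.8 = 4.606 m/s².
Reaction distance = v·t_r = 5.0000 × 0.5 = 2.500 m.
Braking distance = v²/(2a) = 5.0000² / (2 × 4.606) = 25.000 / 9.212 = 2.714 m.
Total = 2.500 + 2.714 = 5.214 m.

Total stopping distance ≈ 5 m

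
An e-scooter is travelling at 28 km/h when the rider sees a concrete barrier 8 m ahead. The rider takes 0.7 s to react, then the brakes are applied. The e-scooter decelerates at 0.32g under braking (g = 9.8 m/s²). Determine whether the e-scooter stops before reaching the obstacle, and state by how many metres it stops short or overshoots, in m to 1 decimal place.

28 km/h ÷ 3.6 = 7.7778 m/s.
a = 0.32 × 9.8 = 3.136 m/s².
Reaction distance = 7.7778 × 0.7 = 5.444 m.
Braking distance = v²/(2a) = 60.494 / 6.272 = 9.645 m.
Total stopping distance = 5.444 + 9.645 = 15.089 m, vs 8 m available — it cannot stop in time and overshoots by 15.089 − 8 = 7.089 m.

No — it overshoots by 7.1 m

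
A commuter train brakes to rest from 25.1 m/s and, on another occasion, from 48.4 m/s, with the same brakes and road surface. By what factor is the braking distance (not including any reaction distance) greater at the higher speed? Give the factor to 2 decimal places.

Braking distance d = v²/(2a), so with a fixed, d ∝ v².
Factor = (48.4/25.1)² = 1.9283² = 3.7183.

Factor ≈ 3.72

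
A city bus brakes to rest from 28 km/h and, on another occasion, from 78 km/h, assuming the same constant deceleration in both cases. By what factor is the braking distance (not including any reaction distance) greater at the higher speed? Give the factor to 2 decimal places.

Factor ≈ 7.76

Braking distance d = v²/(2a), so with a fixed, d ∝ v².
Factor = (78/28)² = 2.7857² = 7.7601.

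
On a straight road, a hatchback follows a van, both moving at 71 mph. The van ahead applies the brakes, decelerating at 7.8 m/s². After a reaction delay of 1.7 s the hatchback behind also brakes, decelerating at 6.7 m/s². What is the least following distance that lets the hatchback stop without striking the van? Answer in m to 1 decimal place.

71 mph × 0.44704 = 31.7398 m/s.
Leader travels v²/(2a_L) = 1007.415 / 15.600 = 64.578 m before stopping.
Follower covers v·t_r = 31.7398 × 1.7 = 53.958 m while reacting, then v²/(2a_F) = 1007.415 / 13.400 = 75.180 m while braking, for a total of 53.958 + 75.180 = 129.138 m.
Since a_F ≤ a_L and the follower starts braking later, the follower is never slower than the leader, so the closest approach is when both have stopped.
Minimum gap = 129.138 − 64.578 = 64.560 m.

Minimum gap ≈ 64.6 m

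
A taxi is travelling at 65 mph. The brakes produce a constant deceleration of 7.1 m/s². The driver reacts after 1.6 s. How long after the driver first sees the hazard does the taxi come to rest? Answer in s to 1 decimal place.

Total time ≈ 5.7 s

65 mph × 0.44704 = 29.0576 m/s.
Braking time = v/a = 29.0576 / 7.100 = 4.093 s.
Total = 1.6 + 4.093 = 5.693 s.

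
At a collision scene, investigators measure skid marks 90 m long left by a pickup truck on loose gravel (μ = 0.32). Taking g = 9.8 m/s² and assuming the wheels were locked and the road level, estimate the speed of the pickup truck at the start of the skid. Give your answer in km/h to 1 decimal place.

Initial speed ≈ 85.5 km/h

Deceleration a = μg = 0.32 × 9.8 = 3.136 m/s².
v = √(2a·d) = √(2 × 3.136 × 90) = √564.480 = 23.7588 m/s.
= 23.7588 × 3.6 = 85.532 km/h.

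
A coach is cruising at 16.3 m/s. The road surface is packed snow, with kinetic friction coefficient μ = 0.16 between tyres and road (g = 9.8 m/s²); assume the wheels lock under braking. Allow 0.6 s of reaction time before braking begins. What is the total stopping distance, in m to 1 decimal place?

Total stopping distance ≈ 94.5 m

a = μg = 0.16 × 9.8 = 1.568 m/s².
Reaction distance = v·t_r = 16.3000 × 0.6 = 9.780 m.
Braking distance = v²/(2a) = 16.3000² / (2 × 1.568) = 265.690 / 3.136 = 84.723 m.
Total = 9.780 + 84.723 = 94.503 m.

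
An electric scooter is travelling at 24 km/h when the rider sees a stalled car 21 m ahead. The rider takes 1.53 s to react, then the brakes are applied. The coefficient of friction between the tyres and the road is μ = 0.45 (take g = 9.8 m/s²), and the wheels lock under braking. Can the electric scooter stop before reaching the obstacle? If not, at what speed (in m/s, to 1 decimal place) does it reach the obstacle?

24 km/h ÷ 3.6 = 6.6667 m/s.
a = μg = 0.45 × 9.8 = 4.410 m/s².
Reaction distance = 6.6667 × 1.53 = 10.200 m.
Braking distance = v²/(2a) = 44.445 / 8.820 = 5.039 m.
Total stopping distance = 10.200 + 5.039 = 15.239 m, vs 21 m available — it stops with 21 − 15.239 = 5.761 m to spare.

Yes — it stops about 5.8 m short of the obstacle, so it never reaches it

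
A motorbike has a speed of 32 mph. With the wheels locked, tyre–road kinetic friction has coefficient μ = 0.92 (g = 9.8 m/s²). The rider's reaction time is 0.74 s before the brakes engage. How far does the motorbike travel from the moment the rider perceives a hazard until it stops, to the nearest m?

32 mph × 0.44704 = 14.3053 m/s.
a = μg = 0.92 × 9.8 = 9.016 m/s².
Reaction distance = v·t_r = 14.3053 × 0.74 = 10.586 m.
Braking distance = v²/(2a) = 14.3053² / (2 × 9.016) = 204.642 / 18.032 = 11.349 m.
Total = 10.586 + 11.349 = 21.935 m.

Total stopping distance ≈ 22 m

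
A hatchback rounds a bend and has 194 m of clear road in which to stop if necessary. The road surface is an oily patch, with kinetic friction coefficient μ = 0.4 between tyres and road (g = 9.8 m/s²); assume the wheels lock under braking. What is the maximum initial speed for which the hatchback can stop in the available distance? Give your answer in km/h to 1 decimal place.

Maximum speed ≈ 140.4 km/h

a = μg = 0.4 × 9.8 = 3.920 m/s².
v²/(2a) = d ⇒ v = √(2 × 3.920 × 194) = √1520.96 = 38.9995 m/s.
38.9995 m/s × 3.6 = 140.398 km/h.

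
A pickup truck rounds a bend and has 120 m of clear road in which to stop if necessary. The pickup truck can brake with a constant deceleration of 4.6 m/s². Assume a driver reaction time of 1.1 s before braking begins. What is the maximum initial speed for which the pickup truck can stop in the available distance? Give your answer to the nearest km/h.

Maximum speed ≈ 103 km/h

Stopping distance: v·t_r + v²/(2a) = 120 with t_r = 1.1 s and a = 4.600 m/s².
So v² + 10.120 v − 1104.00 = 0.
Positive root: v = −a·t_r + √((a·t_r)² + 2a·d) = −5.060 + √(25.604 + 1104.00) = 28.5496 m/s.
28.5496 m/s × 3.6 = 102.779 km/h.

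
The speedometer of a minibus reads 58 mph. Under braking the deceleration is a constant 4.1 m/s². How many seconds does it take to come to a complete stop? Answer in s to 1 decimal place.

58 mph × 0.44704 = 25.9283 m/s.
Braking time = v/a = 25.9283 / 4.100 = 6.324 s.

Braking time ≈ 6.3 s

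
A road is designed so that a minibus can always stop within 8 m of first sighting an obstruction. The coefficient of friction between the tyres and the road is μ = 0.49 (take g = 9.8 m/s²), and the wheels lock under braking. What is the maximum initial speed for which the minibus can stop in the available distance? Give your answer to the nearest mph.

Maximum speed ≈ 20 mph

a = μg = 0.49 × 9.8 = 4.802 m/s².
v²/(2a) = d ⇒ v = √(2 × 4.802 × 8) = √76.83 = 8.7653 m/s.
8.7653 m/s ÷ 0.44704 = 19.607 mph.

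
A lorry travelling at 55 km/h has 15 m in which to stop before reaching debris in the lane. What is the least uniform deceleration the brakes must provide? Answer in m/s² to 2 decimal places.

55 km/h ÷ 3.6 = 15.2778 m/s.
v² = 2a·d ⇒ a = v²/(2d) = 15.2778² / (2 × 15.000) = 233.411 / 30.000 = 7.7804 m/s².

Required deceleration ≈ 7.78 m/s²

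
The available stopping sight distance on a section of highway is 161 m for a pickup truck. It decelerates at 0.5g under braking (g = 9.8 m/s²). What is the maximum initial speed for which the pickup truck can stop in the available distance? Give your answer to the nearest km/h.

a = 0.5 × 9.8 = 4.900 m/s².
v²/(2a) = d ⇒ v = √(2 × 4.900 × 161) = √1577.80 = 39.7215 m/s.
39.7215 m/s × 3.6 = 142.997 km/h.

Maximum speed ≈ 143 km/h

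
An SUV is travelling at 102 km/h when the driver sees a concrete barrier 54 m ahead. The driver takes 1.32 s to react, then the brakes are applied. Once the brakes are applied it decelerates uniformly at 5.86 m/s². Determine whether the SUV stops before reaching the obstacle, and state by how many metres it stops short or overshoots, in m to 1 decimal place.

No — it overshoots by 51.9 m

102 km/h ÷ 3.6 = 28.3333 m/s.
Reaction distance = 28.3333 × 1.32 = 37.400 m.
Braking distance = v²/(2a) = 802.776 / 11.720 = 68.496 m.
Total stopping distance = 37.400 + 68.496 = 105.896 m, vs 54 m available — it cannot stop in time and overshoots by 105.896 − 54 = 51.896 m.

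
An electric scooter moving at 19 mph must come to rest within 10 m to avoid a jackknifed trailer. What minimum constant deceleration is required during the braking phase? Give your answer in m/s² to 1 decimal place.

19 mph × 0.44704 = 8.4938 m/s.
v² = 2a·d ⇒ a = v²/(2d) = 8.4938² / (2 × 10.000) = 72.145 / 20.000 = 3.6072 m/s².

Required deceleration ≈ 3.6 m/s²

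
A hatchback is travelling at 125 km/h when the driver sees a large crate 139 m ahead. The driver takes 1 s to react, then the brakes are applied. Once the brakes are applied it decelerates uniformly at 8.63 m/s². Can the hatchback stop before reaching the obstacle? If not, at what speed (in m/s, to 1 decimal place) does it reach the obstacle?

Yes — it stops about 34.4 m short of the obstacle, so it never reaches it

125 km/h ÷ 3.6 = 34.7222 m/s.
Reaction distance = 34.7222 × 1 = 34.722 m.
Braking distance = v²/(2a) = 1205.631 / 17.260 = 69.851 m.
Total stopping distance = 34.722 + 69.851 = 104.573 m, vs 139 m available — it stops with 139 − 104.573 = 34.427 m to spare.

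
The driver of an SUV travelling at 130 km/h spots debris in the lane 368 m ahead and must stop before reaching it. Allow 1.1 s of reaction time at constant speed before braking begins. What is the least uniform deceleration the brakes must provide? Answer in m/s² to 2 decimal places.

130 km/h ÷ 3.6 = 36.1111 m/s.
Distance covered during reaction = 36.1111 × 1.1 = 39.722 m.
Distance available for braking: 368 − 39.722 = 328.278 m.
v² = 2a·d ⇒ a = v²/(2d) = 36.1111² / (2 × 328.278) = 1304.012 / 656.556 = 1.9861 m/s².

Required deceleration ≈ 1.99 m/s²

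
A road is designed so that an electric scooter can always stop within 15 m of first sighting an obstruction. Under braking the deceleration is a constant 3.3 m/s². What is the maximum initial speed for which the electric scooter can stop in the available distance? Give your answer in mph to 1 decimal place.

v²/(2a) = d ⇒ v = √(2 × 3.300 × 15) = √99.00 = 9.9499 m/s.
9.9499 m/s ÷ 0.44704 = 22.257 mph.

Maximum speed ≈ 22.3 mph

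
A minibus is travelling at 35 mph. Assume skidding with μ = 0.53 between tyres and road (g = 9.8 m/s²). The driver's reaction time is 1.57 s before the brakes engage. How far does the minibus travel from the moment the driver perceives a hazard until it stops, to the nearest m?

Total stopping distance ≈ 48 m

35 mph × 0.44704 = 15.6464 m/s.
a = μg = 0.53 × 9.8 = 5.194 m/s².
Reaction distance = v·t_r = 15.6464 × 1.57 = 24.565 m.
Braking distance = v²/(2a) = 15.6464² / (2 × 5.194) = 244.810 / 10.388 = 23.567 m.
Total = 24.565 + 23.567 = 48.132 m.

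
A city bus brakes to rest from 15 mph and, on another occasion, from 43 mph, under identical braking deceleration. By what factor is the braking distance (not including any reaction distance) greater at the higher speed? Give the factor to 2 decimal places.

Braking distance d = v²/(2a), so with a fixed, d ∝ v².
Factor = (43/15)² = 2.8667² = 8.2180.

Factor ≈ 8.22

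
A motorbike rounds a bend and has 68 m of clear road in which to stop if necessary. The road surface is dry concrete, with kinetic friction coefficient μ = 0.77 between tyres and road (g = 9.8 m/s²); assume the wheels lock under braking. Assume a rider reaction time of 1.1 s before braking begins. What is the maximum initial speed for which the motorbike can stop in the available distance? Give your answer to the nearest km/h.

a = μg = 0.77 × 9.8 = 7.546 m/s².
Stopping distance: v·t_r + v²/(2a) = 68 with t_r = 1.1 s and a = 7.546 m/s².
So v² + 16.601 v − 1026.26 = 0.
Positive root: v = −a·t_r + √((a·t_r)² + 2a·d) = −8.301 + √(68.907 + 1026.26) = 24.7923 m/s.
24.7923 m/s × 3.6 = 89.252 km/h.

Maximum speed ≈ 89 km/h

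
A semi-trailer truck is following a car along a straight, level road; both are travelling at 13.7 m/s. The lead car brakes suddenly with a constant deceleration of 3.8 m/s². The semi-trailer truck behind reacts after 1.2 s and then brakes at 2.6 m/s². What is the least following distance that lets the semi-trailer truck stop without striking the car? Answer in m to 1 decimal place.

Minimum gap ≈ 27.8 m

Leader travels v²/(2a_L) = 187.690 / 7.600 = 24.696 m before stopping.
Follower covers v·t_r = 13.7000 × 1.2 = 16.440 m while reacting, then v²/(2a_F) = 187.690 / 5.200 = 36.094 m while braking, for a total of 16.440 + 36.094 = 52.534 m.
Since a_F ≤ a_L and the follower starts braking later, the follower is never slower than the leader, so the closest approach is when both have stopped.
Minimum gap = 52.534 − 24.696 = 27.838 m.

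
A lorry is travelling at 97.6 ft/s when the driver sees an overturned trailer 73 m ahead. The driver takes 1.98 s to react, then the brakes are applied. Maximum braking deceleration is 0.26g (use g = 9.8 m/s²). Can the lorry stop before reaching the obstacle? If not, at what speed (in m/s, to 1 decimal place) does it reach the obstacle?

97.6 ft/s × 0.3048 = 29.7485 m/s.
a = 0.26 × 9.8 = 2.548 m/s².
Reaction distance = 29.7485 × 1.98 = 58.902 m.
Braking distance needed to stop: v²/(2a) = 884.973 / 5.096 = 173.660 m, so total needed = 58.902 + 173.660 = 232.562 m > 73 m — it cannot stop.
Distance remaining when braking begins: 73 − 58.902 = 14.098 m.
v² = v₀² − 2a·d = 884.973 − 2 × 2.548 × 14.098 = 813.130 m²/s².
v = √813.130 = 28.515 m/s.

No — it strikes the obstacle at 28.5 m/s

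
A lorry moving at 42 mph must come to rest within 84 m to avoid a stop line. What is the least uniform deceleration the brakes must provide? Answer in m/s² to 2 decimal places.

42 mph × 0.44704 = 18.7757 m/s.
v² = 2a·d ⇒ a = v²/(2d) = 18.7757² / (2 × 84.000) = 352.527 / 168.000 = 2.0984 m/s².

Required deceleration ≈ 2.10 m/s²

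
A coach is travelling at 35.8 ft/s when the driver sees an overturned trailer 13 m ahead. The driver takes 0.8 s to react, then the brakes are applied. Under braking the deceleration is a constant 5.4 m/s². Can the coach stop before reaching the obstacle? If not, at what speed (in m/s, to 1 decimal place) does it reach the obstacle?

No — it strikes the obstacle at 8.5 m/s

35.8 ft/s × 0.3048 = 10.9118 m/s.
Reaction distance = 10.9118 × 0.8 = 8.729 m.
Braking distance needed to stop: v²/(2a) = 119.067 / 10.800 = 11.025 m, so total needed = 8.729 + 11.025 = 19.754 m > 13 m — it cannot stop.
Distance remaining when braking begins: 13 − 8.729 = 4.271 m.
v² = v₀² − 2a·d = 119.067 − 2 × 5.400 × 4.271 = 72.940 m²/s².
v = √72.940 = 8.540 m/s.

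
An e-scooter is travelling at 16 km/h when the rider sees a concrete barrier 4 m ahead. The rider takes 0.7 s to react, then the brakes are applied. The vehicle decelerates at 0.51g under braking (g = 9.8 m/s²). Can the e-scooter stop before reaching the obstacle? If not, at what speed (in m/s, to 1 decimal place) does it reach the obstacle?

16 km/h ÷ 3.6 = 4.4444 m/s.
a = 0.51 × 9.8 = 4.998 m/s².
Reaction distance = 4.4444 × 0.7 = 3.111 m.
Braking distance needed to stop: v²/(2a) = 19.753 / 9.996 = 1.976 m, so total needed = 3.111 + 1.976 = 5.087 m > 4 m — it cannot stop.
Distance remaining when braking begins: 4 − 3.111 = 0.889 m.
v² = v₀² − 2a·d = 19.753 − 2 × 4.998 × 0.889 = 10.867 m²/s².
v = √10.867 = 3.297 m/s.

No — it strikes the obstacle at 3.3 m/s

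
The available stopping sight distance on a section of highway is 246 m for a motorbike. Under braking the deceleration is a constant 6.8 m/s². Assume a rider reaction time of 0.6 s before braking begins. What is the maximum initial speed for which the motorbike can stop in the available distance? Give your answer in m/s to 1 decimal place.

Stopping distance: v·t_r + v²/(2a) = 246 with t_r = 0.6 s and a = 6.800 m/s².
So v² + 8.160 v − 3345.60 = 0.
Positive root: v = −a·t_r + √((a·t_r)² + 2a·d) = −4.080 + √(16.646 + 3345.60) = 53.9049 m/s.

Maximum speed ≈ 53.9 m/s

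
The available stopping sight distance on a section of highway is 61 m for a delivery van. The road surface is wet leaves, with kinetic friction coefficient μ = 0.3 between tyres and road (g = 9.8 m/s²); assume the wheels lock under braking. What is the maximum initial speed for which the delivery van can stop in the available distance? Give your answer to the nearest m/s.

Maximum speed ≈ 19 m/s

a = μg = 0.3 × 9.8 = 2.940 m/s².
v²/(2a) = d ⇒ v = √(2 × 2.940 × 61) = √358.68 = 18.9388 m/s.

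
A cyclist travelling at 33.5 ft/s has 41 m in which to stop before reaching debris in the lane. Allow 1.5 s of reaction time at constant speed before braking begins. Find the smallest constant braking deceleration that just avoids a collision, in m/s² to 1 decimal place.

Required deceleration ≈ 2.0 m/s²

33.5 ft/s × 0.3048 = 10.2108 m/s.
Distance covered during reaction = 10.2108 × 1.5 = 15.316 m.
Distance available for braking: 41 − 15.316 = 25.684 m.
v² = 2a·d ⇒ a = v²/(2d) = 10.2108² / (2 × 25.684) = 104.260 / 51.368 = 2.0297 m/s².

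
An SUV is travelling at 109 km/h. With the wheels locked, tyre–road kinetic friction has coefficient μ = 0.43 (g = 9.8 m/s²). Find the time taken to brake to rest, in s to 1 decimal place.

Braking time ≈ 7.2 s

109 km/h ÷ 3.6 = 30.2778 m/s.
a = μg = 0.43 × 9.8 = 4.214 m/s².
Braking time = v/a = 30.2778 / 4.214 = 7.185 s.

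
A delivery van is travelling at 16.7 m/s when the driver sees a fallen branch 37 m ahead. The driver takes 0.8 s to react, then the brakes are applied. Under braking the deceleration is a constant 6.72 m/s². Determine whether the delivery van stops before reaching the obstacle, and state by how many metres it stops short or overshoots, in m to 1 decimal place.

Reaction distance = 16.7000 × 0.8 = 13.360 m.
Braking distance = v²/(2a) = 278.890 / 13.440 = 20.751 m.
Total stopping distance = 13.360 + 20.751 = 34.111 m, vs 37 m available — it stops with 37 − 34.111 = 2.889 m to spare.

Yes — it stops 2.9 m short of the obstacle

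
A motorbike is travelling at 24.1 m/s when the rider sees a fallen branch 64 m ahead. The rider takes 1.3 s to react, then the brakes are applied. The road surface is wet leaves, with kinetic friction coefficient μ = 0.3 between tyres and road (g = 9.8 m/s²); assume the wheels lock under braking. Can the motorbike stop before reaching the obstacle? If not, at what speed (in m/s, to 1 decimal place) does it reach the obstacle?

a = μg = 0.3 × 9.8 = 2.940 m/s².
Reaction distance = 24.1000 × 1.3 = 31.330 m.
Braking distance needed to stop: v²/(2a) = 580.810 / 5.880 = 98.777 m, so total needed = 31.330 + 98.777 = 130.107 m > 64 m — it cannot stop.
Distance remaining when braking begins: 64 − 31.330 = 32.670 m.
v² = v₀² − 2a·d = 580.810 − 2 × 2.940 × 32.670 = 388.710 m²/s².
v = √388.710 = 19.716 m/s.

No — it strikes the obstacle at 19.7 m/s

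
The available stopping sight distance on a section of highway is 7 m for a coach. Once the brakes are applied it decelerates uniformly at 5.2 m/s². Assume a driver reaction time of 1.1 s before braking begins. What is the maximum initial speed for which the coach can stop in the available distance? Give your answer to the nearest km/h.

Stopping distance: v·t_r + v²/(2a) = 7 with t_r = 1.1 s and a = 5.200 m/s².
So v² + 11.440 v − 72.80 = 0.
Positive root: v = −a·t_r + √((a·t_r)² + 2a·d) = −5.720 + √(32.718 + 72.80) = 4.5522 m/s.
4.5522 m/s × 3.6 = 16.388 km/h.

Maximum speed ≈ 16 km/h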